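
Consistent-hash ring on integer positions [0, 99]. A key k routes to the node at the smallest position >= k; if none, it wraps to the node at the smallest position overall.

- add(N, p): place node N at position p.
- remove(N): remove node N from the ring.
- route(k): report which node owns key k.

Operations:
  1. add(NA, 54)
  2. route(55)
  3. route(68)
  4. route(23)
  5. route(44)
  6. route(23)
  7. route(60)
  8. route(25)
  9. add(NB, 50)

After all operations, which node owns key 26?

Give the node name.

Answer: NB

Derivation:
Op 1: add NA@54 -> ring=[54:NA]
Op 2: route key 55: none >= 55, wrap to smallest pos 54 -> NA
Op 3: route key 68: none >= 68, wrap to smallest pos 54 -> NA
Op 4: route key 23: smallest pos >= 23 is 54 -> NA
Op 5: route key 44: smallest pos >= 44 is 54 -> NA
Op 6: route key 23: smallest pos >= 23 is 54 -> NA
Op 7: route key 60: none >= 60, wrap to smallest pos 54 -> NA
Op 8: route key 25: smallest pos >= 25 is 54 -> NA
Op 9: add NB@50 -> ring=[50:NB,54:NA]
Final route key 26: smallest pos >= 26 is 50 -> NB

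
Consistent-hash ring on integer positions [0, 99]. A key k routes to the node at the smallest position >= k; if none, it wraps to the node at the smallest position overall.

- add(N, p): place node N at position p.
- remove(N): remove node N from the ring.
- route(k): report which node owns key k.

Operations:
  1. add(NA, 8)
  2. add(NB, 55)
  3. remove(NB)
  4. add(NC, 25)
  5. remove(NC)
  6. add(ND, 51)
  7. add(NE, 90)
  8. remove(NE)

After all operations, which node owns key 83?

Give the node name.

Answer: NA

Derivation:
Op 1: add NA@8 -> ring=[8:NA]
Op 2: add NB@55 -> ring=[8:NA,55:NB]
Op 3: remove NB -> ring=[8:NA]
Op 4: add NC@25 -> ring=[8:NA,25:NC]
Op 5: remove NC -> ring=[8:NA]
Op 6: add ND@51 -> ring=[8:NA,51:ND]
Op 7: add NE@90 -> ring=[8:NA,51:ND,90:NE]
Op 8: remove NE -> ring=[8:NA,51:ND]
Final route key 83: none >= 83, wrap to smallest pos 8 -> NA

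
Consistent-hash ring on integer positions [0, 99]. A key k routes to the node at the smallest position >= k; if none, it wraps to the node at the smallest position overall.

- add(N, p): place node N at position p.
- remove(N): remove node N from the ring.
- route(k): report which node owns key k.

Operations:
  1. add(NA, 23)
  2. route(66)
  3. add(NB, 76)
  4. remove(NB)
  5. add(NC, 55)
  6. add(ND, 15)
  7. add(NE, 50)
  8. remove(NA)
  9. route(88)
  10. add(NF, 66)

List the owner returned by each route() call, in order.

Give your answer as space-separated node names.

Op 1: add NA@23 -> ring=[23:NA]
Op 2: route key 66: none >= 66, wrap to smallest pos 23 -> NA
Op 3: add NB@76 -> ring=[23:NA,76:NB]
Op 4: remove NB -> ring=[23:NA]
Op 5: add NC@55 -> ring=[23:NA,55:NC]
Op 6: add ND@15 -> ring=[15:ND,23:NA,55:NC]
Op 7: add NE@50 -> ring=[15:ND,23:NA,50:NE,55:NC]
Op 8: remove NA -> ring=[15:ND,50:NE,55:NC]
Op 9: route key 88: none >= 88, wrap to smallest pos 15 -> ND
Op 10: add NF@66 -> ring=[15:ND,50:NE,55:NC,66:NF]

Answer: NA ND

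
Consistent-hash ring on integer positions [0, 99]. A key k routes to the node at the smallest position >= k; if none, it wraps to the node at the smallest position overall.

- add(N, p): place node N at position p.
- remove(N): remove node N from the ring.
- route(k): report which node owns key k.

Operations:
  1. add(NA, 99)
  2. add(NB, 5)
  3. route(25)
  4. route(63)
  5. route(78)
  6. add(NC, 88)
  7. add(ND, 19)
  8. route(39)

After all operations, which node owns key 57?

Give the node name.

Op 1: add NA@99 -> ring=[99:NA]
Op 2: add NB@5 -> ring=[5:NB,99:NA]
Op 3: route key 25: smallest pos >= 25 is 99 -> NA
Op 4: route key 63: smallest pos >= 63 is 99 -> NA
Op 5: route key 78: smallest pos >= 78 is 99 -> NA
Op 6: add NC@88 -> ring=[5:NB,88:NC,99:NA]
Op 7: add ND@19 -> ring=[5:NB,19:ND,88:NC,99:NA]
Op 8: route key 39: smallest pos >= 39 is 88 -> NC
Final route key 57: smallest pos >= 57 is 88 -> NC

Answer: NC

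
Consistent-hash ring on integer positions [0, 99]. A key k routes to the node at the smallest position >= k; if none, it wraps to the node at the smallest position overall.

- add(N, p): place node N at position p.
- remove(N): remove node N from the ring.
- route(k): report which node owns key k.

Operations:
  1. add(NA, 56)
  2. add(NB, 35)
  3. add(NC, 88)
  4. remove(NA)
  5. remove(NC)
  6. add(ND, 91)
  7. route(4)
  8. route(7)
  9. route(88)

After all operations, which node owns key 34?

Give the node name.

Op 1: add NA@56 -> ring=[56:NA]
Op 2: add NB@35 -> ring=[35:NB,56:NA]
Op 3: add NC@88 -> ring=[35:NB,56:NA,88:NC]
Op 4: remove NA -> ring=[35:NB,88:NC]
Op 5: remove NC -> ring=[35:NB]
Op 6: add ND@91 -> ring=[35:NB,91:ND]
Op 7: route key 4: smallest pos >= 4 is 35 -> NB
Op 8: route key 7: smallest pos >= 7 is 35 -> NB
Op 9: route key 88: smallest pos >= 88 is 91 -> ND
Final route key 34: smallest pos >= 34 is 35 -> NB

Answer: NB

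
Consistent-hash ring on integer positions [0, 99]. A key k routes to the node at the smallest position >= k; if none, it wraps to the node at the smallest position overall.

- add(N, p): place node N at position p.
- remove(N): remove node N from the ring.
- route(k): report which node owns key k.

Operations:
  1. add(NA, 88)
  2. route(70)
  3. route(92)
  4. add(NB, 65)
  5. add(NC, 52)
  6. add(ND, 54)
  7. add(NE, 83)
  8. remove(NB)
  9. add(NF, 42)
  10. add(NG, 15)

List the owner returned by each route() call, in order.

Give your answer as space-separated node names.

Op 1: add NA@88 -> ring=[88:NA]
Op 2: route key 70: smallest pos >= 70 is 88 -> NA
Op 3: route key 92: none >= 92, wrap to smallest pos 88 -> NA
Op 4: add NB@65 -> ring=[65:NB,88:NA]
Op 5: add NC@52 -> ring=[52:NC,65:NB,88:NA]
Op 6: add ND@54 -> ring=[52:NC,54:ND,65:NB,88:NA]
Op 7: add NE@83 -> ring=[52:NC,54:ND,65:NB,83:NE,88:NA]
Op 8: remove NB -> ring=[52:NC,54:ND,83:NE,88:NA]
Op 9: add NF@42 -> ring=[42:NF,52:NC,54:ND,83:NE,88:NA]
Op 10: add NG@15 -> ring=[15:NG,42:NF,52:NC,54:ND,83:NE,88:NA]

Answer: NA NA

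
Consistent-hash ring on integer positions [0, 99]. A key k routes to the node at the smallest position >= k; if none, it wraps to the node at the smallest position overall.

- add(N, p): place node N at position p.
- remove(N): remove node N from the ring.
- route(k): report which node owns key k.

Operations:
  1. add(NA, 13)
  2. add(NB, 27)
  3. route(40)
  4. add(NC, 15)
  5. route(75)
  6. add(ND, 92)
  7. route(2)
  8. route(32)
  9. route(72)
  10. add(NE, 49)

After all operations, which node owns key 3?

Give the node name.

Answer: NA

Derivation:
Op 1: add NA@13 -> ring=[13:NA]
Op 2: add NB@27 -> ring=[13:NA,27:NB]
Op 3: route key 40: none >= 40, wrap to smallest pos 13 -> NA
Op 4: add NC@15 -> ring=[13:NA,15:NC,27:NB]
Op 5: route key 75: none >= 75, wrap to smallest pos 13 -> NA
Op 6: add ND@92 -> ring=[13:NA,15:NC,27:NB,92:ND]
Op 7: route key 2: smallest pos >= 2 is 13 -> NA
Op 8: route key 32: smallest pos >= 32 is 92 -> ND
Op 9: route key 72: smallest pos >= 72 is 92 -> ND
Op 10: add NE@49 -> ring=[13:NA,15:NC,27:NB,49:NE,92:ND]
Final route key 3: smallest pos >= 3 is 13 -> NA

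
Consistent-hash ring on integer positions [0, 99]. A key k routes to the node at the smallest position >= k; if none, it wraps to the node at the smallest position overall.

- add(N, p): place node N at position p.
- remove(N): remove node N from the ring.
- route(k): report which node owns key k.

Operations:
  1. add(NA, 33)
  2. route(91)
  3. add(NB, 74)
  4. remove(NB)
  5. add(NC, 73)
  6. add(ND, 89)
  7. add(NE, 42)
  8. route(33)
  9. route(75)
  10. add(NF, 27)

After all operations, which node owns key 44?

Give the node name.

Op 1: add NA@33 -> ring=[33:NA]
Op 2: route key 91: none >= 91, wrap to smallest pos 33 -> NA
Op 3: add NB@74 -> ring=[33:NA,74:NB]
Op 4: remove NB -> ring=[33:NA]
Op 5: add NC@73 -> ring=[33:NA,73:NC]
Op 6: add ND@89 -> ring=[33:NA,73:NC,89:ND]
Op 7: add NE@42 -> ring=[33:NA,42:NE,73:NC,89:ND]
Op 8: route key 33: smallest pos >= 33 is 33 -> NA
Op 9: route key 75: smallest pos >= 75 is 89 -> ND
Op 10: add NF@27 -> ring=[27:NF,33:NA,42:NE,73:NC,89:ND]
Final route key 44: smallest pos >= 44 is 73 -> NC

Answer: NC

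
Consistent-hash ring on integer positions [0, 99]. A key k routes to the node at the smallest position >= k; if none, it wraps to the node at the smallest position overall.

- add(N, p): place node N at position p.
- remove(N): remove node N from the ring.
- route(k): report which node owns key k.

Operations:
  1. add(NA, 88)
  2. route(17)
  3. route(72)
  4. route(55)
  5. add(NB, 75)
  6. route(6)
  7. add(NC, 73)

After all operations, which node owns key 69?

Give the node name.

Answer: NC

Derivation:
Op 1: add NA@88 -> ring=[88:NA]
Op 2: route key 17: smallest pos >= 17 is 88 -> NA
Op 3: route key 72: smallest pos >= 72 is 88 -> NA
Op 4: route key 55: smallest pos >= 55 is 88 -> NA
Op 5: add NB@75 -> ring=[75:NB,88:NA]
Op 6: route key 6: smallest pos >= 6 is 75 -> NB
Op 7: add NC@73 -> ring=[73:NC,75:NB,88:NA]
Final route key 69: smallest pos >= 69 is 73 -> NC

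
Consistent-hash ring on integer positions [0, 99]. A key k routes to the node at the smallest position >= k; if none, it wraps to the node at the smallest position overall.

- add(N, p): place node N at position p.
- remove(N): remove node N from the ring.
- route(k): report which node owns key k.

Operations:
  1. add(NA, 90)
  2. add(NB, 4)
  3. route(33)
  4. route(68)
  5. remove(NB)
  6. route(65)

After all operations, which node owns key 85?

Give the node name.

Op 1: add NA@90 -> ring=[90:NA]
Op 2: add NB@4 -> ring=[4:NB,90:NA]
Op 3: route key 33: smallest pos >= 33 is 90 -> NA
Op 4: route key 68: smallest pos >= 68 is 90 -> NA
Op 5: remove NB -> ring=[90:NA]
Op 6: route key 65: smallest pos >= 65 is 90 -> NA
Final route key 85: smallest pos >= 85 is 90 -> NA

Answer: NA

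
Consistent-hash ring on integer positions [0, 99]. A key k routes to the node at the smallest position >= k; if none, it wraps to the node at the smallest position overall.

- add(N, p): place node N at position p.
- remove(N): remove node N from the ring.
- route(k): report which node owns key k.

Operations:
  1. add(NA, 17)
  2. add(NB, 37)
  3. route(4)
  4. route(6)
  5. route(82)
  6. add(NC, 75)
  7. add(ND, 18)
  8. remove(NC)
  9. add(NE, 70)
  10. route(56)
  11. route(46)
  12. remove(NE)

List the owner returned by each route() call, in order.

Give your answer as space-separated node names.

Op 1: add NA@17 -> ring=[17:NA]
Op 2: add NB@37 -> ring=[17:NA,37:NB]
Op 3: route key 4: smallest pos >= 4 is 17 -> NA
Op 4: route key 6: smallest pos >= 6 is 17 -> NA
Op 5: route key 82: none >= 82, wrap to smallest pos 17 -> NA
Op 6: add NC@75 -> ring=[17:NA,37:NB,75:NC]
Op 7: add ND@18 -> ring=[17:NA,18:ND,37:NB,75:NC]
Op 8: remove NC -> ring=[17:NA,18:ND,37:NB]
Op 9: add NE@70 -> ring=[17:NA,18:ND,37:NB,70:NE]
Op 10: route key 56: smallest pos >= 56 is 70 -> NE
Op 11: route key 46: smallest pos >= 46 is 70 -> NE
Op 12: remove NE -> ring=[17:NA,18:ND,37:NB]

Answer: NA NA NA NE NE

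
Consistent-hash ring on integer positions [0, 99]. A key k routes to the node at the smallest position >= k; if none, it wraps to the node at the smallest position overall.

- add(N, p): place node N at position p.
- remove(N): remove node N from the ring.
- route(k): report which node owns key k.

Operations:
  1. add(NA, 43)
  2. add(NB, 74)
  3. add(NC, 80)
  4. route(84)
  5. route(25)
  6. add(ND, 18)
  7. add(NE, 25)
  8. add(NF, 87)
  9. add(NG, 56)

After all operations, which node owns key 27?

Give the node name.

Op 1: add NA@43 -> ring=[43:NA]
Op 2: add NB@74 -> ring=[43:NA,74:NB]
Op 3: add NC@80 -> ring=[43:NA,74:NB,80:NC]
Op 4: route key 84: none >= 84, wrap to smallest pos 43 -> NA
Op 5: route key 25: smallest pos >= 25 is 43 -> NA
Op 6: add ND@18 -> ring=[18:ND,43:NA,74:NB,80:NC]
Op 7: add NE@25 -> ring=[18:ND,25:NE,43:NA,74:NB,80:NC]
Op 8: add NF@87 -> ring=[18:ND,25:NE,43:NA,74:NB,80:NC,87:NF]
Op 9: add NG@56 -> ring=[18:ND,25:NE,43:NA,56:NG,74:NB,80:NC,87:NF]
Final route key 27: smallest pos >= 27 is 43 -> NA

Answer: NA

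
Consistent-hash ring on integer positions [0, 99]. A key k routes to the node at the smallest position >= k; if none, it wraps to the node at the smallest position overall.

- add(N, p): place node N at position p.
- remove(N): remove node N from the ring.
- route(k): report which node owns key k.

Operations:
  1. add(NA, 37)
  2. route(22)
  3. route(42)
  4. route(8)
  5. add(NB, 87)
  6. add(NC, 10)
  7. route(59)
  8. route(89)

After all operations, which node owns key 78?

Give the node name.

Op 1: add NA@37 -> ring=[37:NA]
Op 2: route key 22: smallest pos >= 22 is 37 -> NA
Op 3: route key 42: none >= 42, wrap to smallest pos 37 -> NA
Op 4: route key 8: smallest pos >= 8 is 37 -> NA
Op 5: add NB@87 -> ring=[37:NA,87:NB]
Op 6: add NC@10 -> ring=[10:NC,37:NA,87:NB]
Op 7: route key 59: smallest pos >= 59 is 87 -> NB
Op 8: route key 89: none >= 89, wrap to smallest pos 10 -> NC
Final route key 78: smallest pos >= 78 is 87 -> NB

Answer: NB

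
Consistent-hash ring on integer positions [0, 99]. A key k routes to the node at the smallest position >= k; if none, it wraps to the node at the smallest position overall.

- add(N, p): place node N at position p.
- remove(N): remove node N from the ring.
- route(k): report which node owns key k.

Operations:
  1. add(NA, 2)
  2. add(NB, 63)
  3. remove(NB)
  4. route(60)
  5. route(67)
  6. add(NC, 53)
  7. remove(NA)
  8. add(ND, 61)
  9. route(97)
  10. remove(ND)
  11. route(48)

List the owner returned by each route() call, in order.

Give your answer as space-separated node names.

Op 1: add NA@2 -> ring=[2:NA]
Op 2: add NB@63 -> ring=[2:NA,63:NB]
Op 3: remove NB -> ring=[2:NA]
Op 4: route key 60: none >= 60, wrap to smallest pos 2 -> NA
Op 5: route key 67: none >= 67, wrap to smallest pos 2 -> NA
Op 6: add NC@53 -> ring=[2:NA,53:NC]
Op 7: remove NA -> ring=[53:NC]
Op 8: add ND@61 -> ring=[53:NC,61:ND]
Op 9: route key 97: none >= 97, wrap to smallest pos 53 -> NC
Op 10: remove ND -> ring=[53:NC]
Op 11: route key 48: smallest pos >= 48 is 53 -> NC

Answer: NA NA NC NC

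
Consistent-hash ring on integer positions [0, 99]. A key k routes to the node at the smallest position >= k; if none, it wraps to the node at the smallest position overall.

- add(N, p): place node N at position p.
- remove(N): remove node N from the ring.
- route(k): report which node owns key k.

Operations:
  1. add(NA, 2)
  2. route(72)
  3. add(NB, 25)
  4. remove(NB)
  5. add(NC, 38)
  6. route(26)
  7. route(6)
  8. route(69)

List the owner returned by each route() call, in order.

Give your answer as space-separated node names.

Answer: NA NC NC NA

Derivation:
Op 1: add NA@2 -> ring=[2:NA]
Op 2: route key 72: none >= 72, wrap to smallest pos 2 -> NA
Op 3: add NB@25 -> ring=[2:NA,25:NB]
Op 4: remove NB -> ring=[2:NA]
Op 5: add NC@38 -> ring=[2:NA,38:NC]
Op 6: route key 26: smallest pos >= 26 is 38 -> NC
Op 7: route key 6: smallest pos >= 6 is 38 -> NC
Op 8: route key 69: none >= 69, wrap to smallest pos 2 -> NA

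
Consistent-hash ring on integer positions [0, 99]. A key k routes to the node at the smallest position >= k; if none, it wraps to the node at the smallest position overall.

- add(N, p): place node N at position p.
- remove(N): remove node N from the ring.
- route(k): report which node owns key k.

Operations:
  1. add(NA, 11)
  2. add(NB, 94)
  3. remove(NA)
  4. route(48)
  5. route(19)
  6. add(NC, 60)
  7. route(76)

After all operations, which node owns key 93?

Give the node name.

Op 1: add NA@11 -> ring=[11:NA]
Op 2: add NB@94 -> ring=[11:NA,94:NB]
Op 3: remove NA -> ring=[94:NB]
Op 4: route key 48: smallest pos >= 48 is 94 -> NB
Op 5: route key 19: smallest pos >= 19 is 94 -> NB
Op 6: add NC@60 -> ring=[60:NC,94:NB]
Op 7: route key 76: smallest pos >= 76 is 94 -> NB
Final route key 93: smallest pos >= 93 is 94 -> NB

Answer: NB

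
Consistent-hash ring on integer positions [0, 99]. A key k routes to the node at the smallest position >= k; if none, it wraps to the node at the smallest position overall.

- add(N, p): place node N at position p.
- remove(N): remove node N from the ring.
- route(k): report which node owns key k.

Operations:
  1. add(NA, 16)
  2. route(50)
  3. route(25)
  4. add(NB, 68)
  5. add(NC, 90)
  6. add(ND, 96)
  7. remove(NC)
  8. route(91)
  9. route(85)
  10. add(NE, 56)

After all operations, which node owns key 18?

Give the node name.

Op 1: add NA@16 -> ring=[16:NA]
Op 2: route key 50: none >= 50, wrap to smallest pos 16 -> NA
Op 3: route key 25: none >= 25, wrap to smallest pos 16 -> NA
Op 4: add NB@68 -> ring=[16:NA,68:NB]
Op 5: add NC@90 -> ring=[16:NA,68:NB,90:NC]
Op 6: add ND@96 -> ring=[16:NA,68:NB,90:NC,96:ND]
Op 7: remove NC -> ring=[16:NA,68:NB,96:ND]
Op 8: route key 91: smallest pos >= 91 is 96 -> ND
Op 9: route key 85: smallest pos >= 85 is 96 -> ND
Op 10: add NE@56 -> ring=[16:NA,56:NE,68:NB,96:ND]
Final route key 18: smallest pos >= 18 is 56 -> NE

Answer: NE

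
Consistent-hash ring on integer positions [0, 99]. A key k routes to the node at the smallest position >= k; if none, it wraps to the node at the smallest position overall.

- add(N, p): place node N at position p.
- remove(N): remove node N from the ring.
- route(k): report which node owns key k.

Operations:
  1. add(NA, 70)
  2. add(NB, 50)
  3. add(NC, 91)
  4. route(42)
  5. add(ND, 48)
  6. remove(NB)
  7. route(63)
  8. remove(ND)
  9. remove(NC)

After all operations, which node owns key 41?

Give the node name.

Answer: NA

Derivation:
Op 1: add NA@70 -> ring=[70:NA]
Op 2: add NB@50 -> ring=[50:NB,70:NA]
Op 3: add NC@91 -> ring=[50:NB,70:NA,91:NC]
Op 4: route key 42: smallest pos >= 42 is 50 -> NB
Op 5: add ND@48 -> ring=[48:ND,50:NB,70:NA,91:NC]
Op 6: remove NB -> ring=[48:ND,70:NA,91:NC]
Op 7: route key 63: smallest pos >= 63 is 70 -> NA
Op 8: remove ND -> ring=[70:NA,91:NC]
Op 9: remove NC -> ring=[70:NA]
Final route key 41: smallest pos >= 41 is 70 -> NA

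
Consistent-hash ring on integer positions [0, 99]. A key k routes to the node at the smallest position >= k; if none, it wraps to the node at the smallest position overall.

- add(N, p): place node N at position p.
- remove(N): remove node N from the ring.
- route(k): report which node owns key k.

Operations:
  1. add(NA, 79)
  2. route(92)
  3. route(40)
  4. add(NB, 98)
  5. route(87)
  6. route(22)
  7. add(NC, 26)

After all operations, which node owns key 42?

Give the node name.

Answer: NA

Derivation:
Op 1: add NA@79 -> ring=[79:NA]
Op 2: route key 92: none >= 92, wrap to smallest pos 79 -> NA
Op 3: route key 40: smallest pos >= 40 is 79 -> NA
Op 4: add NB@98 -> ring=[79:NA,98:NB]
Op 5: route key 87: smallest pos >= 87 is 98 -> NB
Op 6: route key 22: smallest pos >= 22 is 79 -> NA
Op 7: add NC@26 -> ring=[26:NC,79:NA,98:NB]
Final route key 42: smallest pos >= 42 is 79 -> NA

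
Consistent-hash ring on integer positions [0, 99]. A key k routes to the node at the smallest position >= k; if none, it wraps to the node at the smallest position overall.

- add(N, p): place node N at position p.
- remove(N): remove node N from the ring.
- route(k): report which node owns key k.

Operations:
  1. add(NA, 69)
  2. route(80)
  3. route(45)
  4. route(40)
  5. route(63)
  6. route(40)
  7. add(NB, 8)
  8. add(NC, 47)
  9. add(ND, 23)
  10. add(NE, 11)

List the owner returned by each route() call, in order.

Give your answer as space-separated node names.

Op 1: add NA@69 -> ring=[69:NA]
Op 2: route key 80: none >= 80, wrap to smallest pos 69 -> NA
Op 3: route key 45: smallest pos >= 45 is 69 -> NA
Op 4: route key 40: smallest pos >= 40 is 69 -> NA
Op 5: route key 63: smallest pos >= 63 is 69 -> NA
Op 6: route key 40: smallest pos >= 40 is 69 -> NA
Op 7: add NB@8 -> ring=[8:NB,69:NA]
Op 8: add NC@47 -> ring=[8:NB,47:NC,69:NA]
Op 9: add ND@23 -> ring=[8:NB,23:ND,47:NC,69:NA]
Op 10: add NE@11 -> ring=[8:NB,11:NE,23:ND,47:NC,69:NA]

Answer: NA NA NA NA NA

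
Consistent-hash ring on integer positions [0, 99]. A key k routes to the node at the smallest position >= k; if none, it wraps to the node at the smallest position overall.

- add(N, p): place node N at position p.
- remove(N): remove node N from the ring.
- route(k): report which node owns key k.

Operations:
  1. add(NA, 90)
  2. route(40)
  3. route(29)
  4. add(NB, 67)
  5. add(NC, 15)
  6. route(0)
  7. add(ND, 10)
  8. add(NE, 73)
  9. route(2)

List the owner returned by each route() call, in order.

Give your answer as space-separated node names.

Answer: NA NA NC ND

Derivation:
Op 1: add NA@90 -> ring=[90:NA]
Op 2: route key 40: smallest pos >= 40 is 90 -> NA
Op 3: route key 29: smallest pos >= 29 is 90 -> NA
Op 4: add NB@67 -> ring=[67:NB,90:NA]
Op 5: add NC@15 -> ring=[15:NC,67:NB,90:NA]
Op 6: route key 0: smallest pos >= 0 is 15 -> NC
Op 7: add ND@10 -> ring=[10:ND,15:NC,67:NB,90:NA]
Op 8: add NE@73 -> ring=[10:ND,15:NC,67:NB,73:NE,90:NA]
Op 9: route key 2: smallest pos >= 2 is 10 -> ND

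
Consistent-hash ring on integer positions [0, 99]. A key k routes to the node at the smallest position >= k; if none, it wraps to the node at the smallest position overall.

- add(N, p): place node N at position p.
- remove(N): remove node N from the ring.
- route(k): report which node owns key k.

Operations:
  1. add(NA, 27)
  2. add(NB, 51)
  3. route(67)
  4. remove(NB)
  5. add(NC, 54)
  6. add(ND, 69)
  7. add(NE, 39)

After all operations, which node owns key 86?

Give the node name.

Answer: NA

Derivation:
Op 1: add NA@27 -> ring=[27:NA]
Op 2: add NB@51 -> ring=[27:NA,51:NB]
Op 3: route key 67: none >= 67, wrap to smallest pos 27 -> NA
Op 4: remove NB -> ring=[27:NA]
Op 5: add NC@54 -> ring=[27:NA,54:NC]
Op 6: add ND@69 -> ring=[27:NA,54:NC,69:ND]
Op 7: add NE@39 -> ring=[27:NA,39:NE,54:NC,69:ND]
Final route key 86: none >= 86, wrap to smallest pos 27 -> NA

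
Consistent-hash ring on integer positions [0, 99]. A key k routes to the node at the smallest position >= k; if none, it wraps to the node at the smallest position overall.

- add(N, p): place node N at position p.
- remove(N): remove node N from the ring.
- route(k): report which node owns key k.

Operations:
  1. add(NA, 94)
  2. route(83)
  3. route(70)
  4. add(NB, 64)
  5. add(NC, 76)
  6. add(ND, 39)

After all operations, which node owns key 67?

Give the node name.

Answer: NC

Derivation:
Op 1: add NA@94 -> ring=[94:NA]
Op 2: route key 83: smallest pos >= 83 is 94 -> NA
Op 3: route key 70: smallest pos >= 70 is 94 -> NA
Op 4: add NB@64 -> ring=[64:NB,94:NA]
Op 5: add NC@76 -> ring=[64:NB,76:NC,94:NA]
Op 6: add ND@39 -> ring=[39:ND,64:NB,76:NC,94:NA]
Final route key 67: smallest pos >= 67 is 76 -> NC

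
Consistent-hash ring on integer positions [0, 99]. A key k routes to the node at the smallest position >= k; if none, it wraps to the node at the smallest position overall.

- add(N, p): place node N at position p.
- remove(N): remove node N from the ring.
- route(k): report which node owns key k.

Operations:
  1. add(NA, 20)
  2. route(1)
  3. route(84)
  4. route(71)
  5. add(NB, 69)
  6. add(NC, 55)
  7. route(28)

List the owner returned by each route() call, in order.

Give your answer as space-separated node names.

Op 1: add NA@20 -> ring=[20:NA]
Op 2: route key 1: smallest pos >= 1 is 20 -> NA
Op 3: route key 84: none >= 84, wrap to smallest pos 20 -> NA
Op 4: route key 71: none >= 71, wrap to smallest pos 20 -> NA
Op 5: add NB@69 -> ring=[20:NA,69:NB]
Op 6: add NC@55 -> ring=[20:NA,55:NC,69:NB]
Op 7: route key 28: smallest pos >= 28 is 55 -> NC

Answer: NA NA NA NC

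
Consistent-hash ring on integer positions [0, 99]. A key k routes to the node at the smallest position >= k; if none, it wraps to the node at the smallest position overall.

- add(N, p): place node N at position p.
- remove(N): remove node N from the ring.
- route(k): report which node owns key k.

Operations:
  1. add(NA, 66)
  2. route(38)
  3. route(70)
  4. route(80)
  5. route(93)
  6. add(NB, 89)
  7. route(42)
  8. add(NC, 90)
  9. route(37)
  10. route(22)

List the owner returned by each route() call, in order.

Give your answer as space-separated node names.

Op 1: add NA@66 -> ring=[66:NA]
Op 2: route key 38: smallest pos >= 38 is 66 -> NA
Op 3: route key 70: none >= 70, wrap to smallest pos 66 -> NA
Op 4: route key 80: none >= 80, wrap to smallest pos 66 -> NA
Op 5: route key 93: none >= 93, wrap to smallest pos 66 -> NA
Op 6: add NB@89 -> ring=[66:NA,89:NB]
Op 7: route key 42: smallest pos >= 42 is 66 -> NA
Op 8: add NC@90 -> ring=[66:NA,89:NB,90:NC]
Op 9: route key 37: smallest pos >= 37 is 66 -> NA
Op 10: route key 22: smallest pos >= 22 is 66 -> NA

Answer: NA NA NA NA NA NA NA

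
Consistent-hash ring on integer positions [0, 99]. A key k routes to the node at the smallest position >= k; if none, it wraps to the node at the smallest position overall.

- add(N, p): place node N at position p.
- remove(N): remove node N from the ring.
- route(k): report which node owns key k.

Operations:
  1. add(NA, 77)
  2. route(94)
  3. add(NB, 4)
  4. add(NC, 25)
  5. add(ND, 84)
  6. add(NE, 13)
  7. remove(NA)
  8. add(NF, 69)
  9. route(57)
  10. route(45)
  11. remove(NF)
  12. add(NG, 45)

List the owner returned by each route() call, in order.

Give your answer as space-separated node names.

Op 1: add NA@77 -> ring=[77:NA]
Op 2: route key 94: none >= 94, wrap to smallest pos 77 -> NA
Op 3: add NB@4 -> ring=[4:NB,77:NA]
Op 4: add NC@25 -> ring=[4:NB,25:NC,77:NA]
Op 5: add ND@84 -> ring=[4:NB,25:NC,77:NA,84:ND]
Op 6: add NE@13 -> ring=[4:NB,13:NE,25:NC,77:NA,84:ND]
Op 7: remove NA -> ring=[4:NB,13:NE,25:NC,84:ND]
Op 8: add NF@69 -> ring=[4:NB,13:NE,25:NC,69:NF,84:ND]
Op 9: route key 57: smallest pos >= 57 is 69 -> NF
Op 10: route key 45: smallest pos >= 45 is 69 -> NF
Op 11: remove NF -> ring=[4:NB,13:NE,25:NC,84:ND]
Op 12: add NG@45 -> ring=[4:NB,13:NE,25:NC,45:NG,84:ND]

Answer: NA NF NF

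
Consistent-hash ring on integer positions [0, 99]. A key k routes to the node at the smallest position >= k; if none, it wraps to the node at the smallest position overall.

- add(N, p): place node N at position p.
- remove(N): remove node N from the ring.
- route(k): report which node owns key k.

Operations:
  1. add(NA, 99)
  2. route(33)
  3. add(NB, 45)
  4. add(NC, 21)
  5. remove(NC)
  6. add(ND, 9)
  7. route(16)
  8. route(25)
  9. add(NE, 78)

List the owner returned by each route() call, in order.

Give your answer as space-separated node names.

Answer: NA NB NB

Derivation:
Op 1: add NA@99 -> ring=[99:NA]
Op 2: route key 33: smallest pos >= 33 is 99 -> NA
Op 3: add NB@45 -> ring=[45:NB,99:NA]
Op 4: add NC@21 -> ring=[21:NC,45:NB,99:NA]
Op 5: remove NC -> ring=[45:NB,99:NA]
Op 6: add ND@9 -> ring=[9:ND,45:NB,99:NA]
Op 7: route key 16: smallest pos >= 16 is 45 -> NB
Op 8: route key 25: smallest pos >= 25 is 45 -> NB
Op 9: add NE@78 -> ring=[9:ND,45:NB,78:NE,99:NA]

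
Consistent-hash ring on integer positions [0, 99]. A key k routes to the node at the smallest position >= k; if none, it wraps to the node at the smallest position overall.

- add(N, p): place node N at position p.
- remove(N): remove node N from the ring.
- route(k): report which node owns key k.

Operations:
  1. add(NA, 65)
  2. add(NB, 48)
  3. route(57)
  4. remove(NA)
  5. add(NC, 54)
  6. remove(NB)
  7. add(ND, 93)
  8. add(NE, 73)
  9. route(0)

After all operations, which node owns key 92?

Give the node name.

Op 1: add NA@65 -> ring=[65:NA]
Op 2: add NB@48 -> ring=[48:NB,65:NA]
Op 3: route key 57: smallest pos >= 57 is 65 -> NA
Op 4: remove NA -> ring=[48:NB]
Op 5: add NC@54 -> ring=[48:NB,54:NC]
Op 6: remove NB -> ring=[54:NC]
Op 7: add ND@93 -> ring=[54:NC,93:ND]
Op 8: add NE@73 -> ring=[54:NC,73:NE,93:ND]
Op 9: route key 0: smallest pos >= 0 is 54 -> NC
Final route key 92: smallest pos >= 92 is 93 -> ND

Answer: ND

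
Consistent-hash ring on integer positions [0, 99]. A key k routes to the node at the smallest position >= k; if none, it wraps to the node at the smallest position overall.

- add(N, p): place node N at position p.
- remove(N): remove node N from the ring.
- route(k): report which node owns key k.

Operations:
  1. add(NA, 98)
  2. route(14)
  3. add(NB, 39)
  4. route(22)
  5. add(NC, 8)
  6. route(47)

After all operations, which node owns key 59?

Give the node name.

Op 1: add NA@98 -> ring=[98:NA]
Op 2: route key 14: smallest pos >= 14 is 98 -> NA
Op 3: add NB@39 -> ring=[39:NB,98:NA]
Op 4: route key 22: smallest pos >= 22 is 39 -> NB
Op 5: add NC@8 -> ring=[8:NC,39:NB,98:NA]
Op 6: route key 47: smallest pos >= 47 is 98 -> NA
Final route key 59: smallest pos >= 59 is 98 -> NA

Answer: NA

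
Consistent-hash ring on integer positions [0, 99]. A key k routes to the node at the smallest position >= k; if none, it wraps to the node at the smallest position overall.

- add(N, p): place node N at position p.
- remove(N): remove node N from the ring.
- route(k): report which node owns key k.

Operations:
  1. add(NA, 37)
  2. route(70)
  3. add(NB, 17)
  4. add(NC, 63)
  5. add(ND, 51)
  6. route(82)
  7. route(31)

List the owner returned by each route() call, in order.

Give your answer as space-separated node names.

Answer: NA NB NA

Derivation:
Op 1: add NA@37 -> ring=[37:NA]
Op 2: route key 70: none >= 70, wrap to smallest pos 37 -> NA
Op 3: add NB@17 -> ring=[17:NB,37:NA]
Op 4: add NC@63 -> ring=[17:NB,37:NA,63:NC]
Op 5: add ND@51 -> ring=[17:NB,37:NA,51:ND,63:NC]
Op 6: route key 82: none >= 82, wrap to smallest pos 17 -> NB
Op 7: route key 31: smallest pos >= 31 is 37 -> NA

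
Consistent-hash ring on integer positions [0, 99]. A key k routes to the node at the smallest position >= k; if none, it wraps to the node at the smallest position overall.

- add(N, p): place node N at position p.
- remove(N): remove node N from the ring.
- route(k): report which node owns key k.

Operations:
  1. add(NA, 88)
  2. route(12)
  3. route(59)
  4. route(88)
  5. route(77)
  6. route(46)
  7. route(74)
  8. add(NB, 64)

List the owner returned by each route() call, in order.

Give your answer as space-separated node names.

Answer: NA NA NA NA NA NA

Derivation:
Op 1: add NA@88 -> ring=[88:NA]
Op 2: route key 12: smallest pos >= 12 is 88 -> NA
Op 3: route key 59: smallest pos >= 59 is 88 -> NA
Op 4: route key 88: smallest pos >= 88 is 88 -> NA
Op 5: route key 77: smallest pos >= 77 is 88 -> NA
Op 6: route key 46: smallest pos >= 46 is 88 -> NA
Op 7: route key 74: smallest pos >= 74 is 88 -> NA
Op 8: add NB@64 -> ring=[64:NB,88:NA]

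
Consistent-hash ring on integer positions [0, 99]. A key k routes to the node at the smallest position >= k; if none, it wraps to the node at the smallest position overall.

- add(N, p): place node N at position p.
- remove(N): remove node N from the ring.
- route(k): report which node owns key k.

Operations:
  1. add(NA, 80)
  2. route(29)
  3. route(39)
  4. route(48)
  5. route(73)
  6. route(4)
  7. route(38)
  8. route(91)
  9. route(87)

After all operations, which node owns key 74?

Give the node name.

Op 1: add NA@80 -> ring=[80:NA]
Op 2: route key 29: smallest pos >= 29 is 80 -> NA
Op 3: route key 39: smallest pos >= 39 is 80 -> NA
Op 4: route key 48: smallest pos >= 48 is 80 -> NA
Op 5: route key 73: smallest pos >= 73 is 80 -> NA
Op 6: route key 4: smallest pos >= 4 is 80 -> NA
Op 7: route key 38: smallest pos >= 38 is 80 -> NA
Op 8: route key 91: none >= 91, wrap to smallest pos 80 -> NA
Op 9: route key 87: none >= 87, wrap to smallest pos 80 -> NA
Final route key 74: smallest pos >= 74 is 80 -> NA

Answer: NA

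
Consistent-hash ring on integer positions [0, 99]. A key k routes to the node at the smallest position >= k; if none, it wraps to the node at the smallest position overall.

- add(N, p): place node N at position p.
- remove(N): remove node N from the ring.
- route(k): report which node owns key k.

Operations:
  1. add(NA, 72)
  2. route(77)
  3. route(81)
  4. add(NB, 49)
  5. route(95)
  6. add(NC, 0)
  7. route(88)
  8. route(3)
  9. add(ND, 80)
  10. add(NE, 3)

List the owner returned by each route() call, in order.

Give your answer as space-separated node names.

Answer: NA NA NB NC NB

Derivation:
Op 1: add NA@72 -> ring=[72:NA]
Op 2: route key 77: none >= 77, wrap to smallest pos 72 -> NA
Op 3: route key 81: none >= 81, wrap to smallest pos 72 -> NA
Op 4: add NB@49 -> ring=[49:NB,72:NA]
Op 5: route key 95: none >= 95, wrap to smallest pos 49 -> NB
Op 6: add NC@0 -> ring=[0:NC,49:NB,72:NA]
Op 7: route key 88: none >= 88, wrap to smallest pos 0 -> NC
Op 8: route key 3: smallest pos >= 3 is 49 -> NB
Op 9: add ND@80 -> ring=[0:NC,49:NB,72:NA,80:ND]
Op 10: add NE@3 -> ring=[0:NC,3:NE,49:NB,72:NA,80:ND]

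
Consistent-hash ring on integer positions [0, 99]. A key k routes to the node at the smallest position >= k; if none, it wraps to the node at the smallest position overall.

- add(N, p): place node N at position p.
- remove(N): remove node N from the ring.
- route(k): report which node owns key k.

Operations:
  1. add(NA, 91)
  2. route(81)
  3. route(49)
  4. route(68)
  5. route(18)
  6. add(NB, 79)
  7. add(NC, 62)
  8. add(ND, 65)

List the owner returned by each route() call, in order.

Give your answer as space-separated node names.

Answer: NA NA NA NA

Derivation:
Op 1: add NA@91 -> ring=[91:NA]
Op 2: route key 81: smallest pos >= 81 is 91 -> NA
Op 3: route key 49: smallest pos >= 49 is 91 -> NA
Op 4: route key 68: smallest pos >= 68 is 91 -> NA
Op 5: route key 18: smallest pos >= 18 is 91 -> NA
Op 6: add NB@79 -> ring=[79:NB,91:NA]
Op 7: add NC@62 -> ring=[62:NC,79:NB,91:NA]
Op 8: add ND@65 -> ring=[62:NC,65:ND,79:NB,91:NA]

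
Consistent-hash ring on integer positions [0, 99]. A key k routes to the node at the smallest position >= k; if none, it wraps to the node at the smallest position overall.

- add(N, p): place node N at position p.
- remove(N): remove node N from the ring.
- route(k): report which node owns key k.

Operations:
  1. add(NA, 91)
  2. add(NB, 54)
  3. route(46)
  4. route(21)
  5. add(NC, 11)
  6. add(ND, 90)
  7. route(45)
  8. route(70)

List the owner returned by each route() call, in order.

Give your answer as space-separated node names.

Op 1: add NA@91 -> ring=[91:NA]
Op 2: add NB@54 -> ring=[54:NB,91:NA]
Op 3: route key 46: smallest pos >= 46 is 54 -> NB
Op 4: route key 21: smallest pos >= 21 is 54 -> NB
Op 5: add NC@11 -> ring=[11:NC,54:NB,91:NA]
Op 6: add ND@90 -> ring=[11:NC,54:NB,90:ND,91:NA]
Op 7: route key 45: smallest pos >= 45 is 54 -> NB
Op 8: route key 70: smallest pos >= 70 is 90 -> ND

Answer: NB NB NB ND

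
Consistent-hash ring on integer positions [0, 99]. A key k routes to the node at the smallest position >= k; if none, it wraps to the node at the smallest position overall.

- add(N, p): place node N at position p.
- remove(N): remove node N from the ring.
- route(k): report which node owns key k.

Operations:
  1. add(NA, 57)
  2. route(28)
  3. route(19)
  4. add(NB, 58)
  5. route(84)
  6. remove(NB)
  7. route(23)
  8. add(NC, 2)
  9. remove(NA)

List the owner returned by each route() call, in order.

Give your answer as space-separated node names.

Op 1: add NA@57 -> ring=[57:NA]
Op 2: route key 28: smallest pos >= 28 is 57 -> NA
Op 3: route key 19: smallest pos >= 19 is 57 -> NA
Op 4: add NB@58 -> ring=[57:NA,58:NB]
Op 5: route key 84: none >= 84, wrap to smallest pos 57 -> NA
Op 6: remove NB -> ring=[57:NA]
Op 7: route key 23: smallest pos >= 23 is 57 -> NA
Op 8: add NC@2 -> ring=[2:NC,57:NA]
Op 9: remove NA -> ring=[2:NC]

Answer: NA NA NA NA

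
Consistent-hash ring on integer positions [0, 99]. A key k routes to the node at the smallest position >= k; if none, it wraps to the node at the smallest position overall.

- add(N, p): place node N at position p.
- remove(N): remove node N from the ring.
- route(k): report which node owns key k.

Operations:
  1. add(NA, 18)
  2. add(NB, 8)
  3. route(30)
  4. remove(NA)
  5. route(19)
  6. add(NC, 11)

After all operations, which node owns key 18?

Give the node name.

Answer: NB

Derivation:
Op 1: add NA@18 -> ring=[18:NA]
Op 2: add NB@8 -> ring=[8:NB,18:NA]
Op 3: route key 30: none >= 30, wrap to smallest pos 8 -> NB
Op 4: remove NA -> ring=[8:NB]
Op 5: route key 19: none >= 19, wrap to smallest pos 8 -> NB
Op 6: add NC@11 -> ring=[8:NB,11:NC]
Final route key 18: none >= 18, wrap to smallest pos 8 -> NB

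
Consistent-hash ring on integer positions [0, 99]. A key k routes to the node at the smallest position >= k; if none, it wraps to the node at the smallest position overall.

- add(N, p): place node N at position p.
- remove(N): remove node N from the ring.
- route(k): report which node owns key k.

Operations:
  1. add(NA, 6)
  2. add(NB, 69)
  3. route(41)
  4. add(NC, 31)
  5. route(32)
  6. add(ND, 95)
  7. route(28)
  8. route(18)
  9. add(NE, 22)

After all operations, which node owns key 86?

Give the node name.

Answer: ND

Derivation:
Op 1: add NA@6 -> ring=[6:NA]
Op 2: add NB@69 -> ring=[6:NA,69:NB]
Op 3: route key 41: smallest pos >= 41 is 69 -> NB
Op 4: add NC@31 -> ring=[6:NA,31:NC,69:NB]
Op 5: route key 32: smallest pos >= 32 is 69 -> NB
Op 6: add ND@95 -> ring=[6:NA,31:NC,69:NB,95:ND]
Op 7: route key 28: smallest pos >= 28 is 31 -> NC
Op 8: route key 18: smallest pos >= 18 is 31 -> NC
Op 9: add NE@22 -> ring=[6:NA,22:NE,31:NC,69:NB,95:ND]
Final route key 86: smallest pos >= 86 is 95 -> ND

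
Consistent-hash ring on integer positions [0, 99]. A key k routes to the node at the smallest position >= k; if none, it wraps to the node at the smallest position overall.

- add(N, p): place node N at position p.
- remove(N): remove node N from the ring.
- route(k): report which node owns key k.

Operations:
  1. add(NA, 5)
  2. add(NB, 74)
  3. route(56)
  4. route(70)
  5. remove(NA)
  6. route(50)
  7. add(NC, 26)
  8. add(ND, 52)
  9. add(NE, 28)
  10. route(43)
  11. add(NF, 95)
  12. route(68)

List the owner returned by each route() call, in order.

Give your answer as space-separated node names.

Op 1: add NA@5 -> ring=[5:NA]
Op 2: add NB@74 -> ring=[5:NA,74:NB]
Op 3: route key 56: smallest pos >= 56 is 74 -> NB
Op 4: route key 70: smallest pos >= 70 is 74 -> NB
Op 5: remove NA -> ring=[74:NB]
Op 6: route key 50: smallest pos >= 50 is 74 -> NB
Op 7: add NC@26 -> ring=[26:NC,74:NB]
Op 8: add ND@52 -> ring=[26:NC,52:ND,74:NB]
Op 9: add NE@28 -> ring=[26:NC,28:NE,52:ND,74:NB]
Op 10: route key 43: smallest pos >= 43 is 52 -> ND
Op 11: add NF@95 -> ring=[26:NC,28:NE,52:ND,74:NB,95:NF]
Op 12: route key 68: smallest pos >= 68 is 74 -> NB

Answer: NB NB NB ND NB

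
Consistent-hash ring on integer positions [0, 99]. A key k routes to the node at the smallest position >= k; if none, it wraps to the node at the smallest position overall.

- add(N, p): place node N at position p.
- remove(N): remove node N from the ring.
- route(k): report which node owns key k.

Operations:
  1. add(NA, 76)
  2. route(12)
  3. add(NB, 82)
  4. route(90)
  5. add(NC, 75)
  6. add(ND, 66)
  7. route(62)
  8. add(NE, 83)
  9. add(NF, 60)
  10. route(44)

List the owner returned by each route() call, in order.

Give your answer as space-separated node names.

Op 1: add NA@76 -> ring=[76:NA]
Op 2: route key 12: smallest pos >= 12 is 76 -> NA
Op 3: add NB@82 -> ring=[76:NA,82:NB]
Op 4: route key 90: none >= 90, wrap to smallest pos 76 -> NA
Op 5: add NC@75 -> ring=[75:NC,76:NA,82:NB]
Op 6: add ND@66 -> ring=[66:ND,75:NC,76:NA,82:NB]
Op 7: route key 62: smallest pos >= 62 is 66 -> ND
Op 8: add NE@83 -> ring=[66:ND,75:NC,76:NA,82:NB,83:NE]
Op 9: add NF@60 -> ring=[60:NF,66:ND,75:NC,76:NA,82:NB,83:NE]
Op 10: route key 44: smallest pos >= 44 is 60 -> NF

Answer: NA NA ND NF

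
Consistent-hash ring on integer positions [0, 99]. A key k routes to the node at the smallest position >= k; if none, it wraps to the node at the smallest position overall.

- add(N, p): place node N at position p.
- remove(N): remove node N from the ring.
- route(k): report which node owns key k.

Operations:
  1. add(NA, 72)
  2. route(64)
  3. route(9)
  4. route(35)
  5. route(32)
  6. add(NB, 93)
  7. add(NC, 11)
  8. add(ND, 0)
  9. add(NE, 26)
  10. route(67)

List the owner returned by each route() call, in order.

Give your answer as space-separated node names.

Op 1: add NA@72 -> ring=[72:NA]
Op 2: route key 64: smallest pos >= 64 is 72 -> NA
Op 3: route key 9: smallest pos >= 9 is 72 -> NA
Op 4: route key 35: smallest pos >= 35 is 72 -> NA
Op 5: route key 32: smallest pos >= 32 is 72 -> NA
Op 6: add NB@93 -> ring=[72:NA,93:NB]
Op 7: add NC@11 -> ring=[11:NC,72:NA,93:NB]
Op 8: add ND@0 -> ring=[0:ND,11:NC,72:NA,93:NB]
Op 9: add NE@26 -> ring=[0:ND,11:NC,26:NE,72:NA,93:NB]
Op 10: route key 67: smallest pos >= 67 is 72 -> NA

Answer: NA NA NA NA NA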